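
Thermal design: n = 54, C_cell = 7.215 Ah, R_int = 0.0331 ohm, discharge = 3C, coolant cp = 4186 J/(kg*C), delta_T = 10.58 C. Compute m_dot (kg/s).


Step 1: I = 3 * 7.215 = 21.645 A
Step 2: Q_cell = I^2 * R = 21.645^2 * 0.0331 = 15.508 W
Step 3: Q_total = 54 * 15.508 = 837.43 W
Step 4: m_dot = Q_total / (cp * dT) = 837.43 / (4186 * 10.58) = 0.01891 kg/s

0.01891 kg/s


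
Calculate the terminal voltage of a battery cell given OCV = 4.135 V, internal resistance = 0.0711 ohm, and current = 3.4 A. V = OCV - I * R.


IR drop = 3.4 * 0.0711 = 0.24174 V
V = 4.135 - 0.24174 = 3.893 V

3.893 V


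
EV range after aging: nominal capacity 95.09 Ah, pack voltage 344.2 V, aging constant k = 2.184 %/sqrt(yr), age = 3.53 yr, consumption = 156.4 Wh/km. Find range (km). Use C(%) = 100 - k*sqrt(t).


Step 1: capacity retention = 100 - 2.184 * sqrt(3.53) = 100 - 2.184 * 1.8788 = 95.897%
Step 2: C_now = 95.09 * 95.897/100 = 91.188 Ah
Step 3: E_pack = V * C_now = 344.2 * 91.188 = 31387 Wh
Step 4: range = E_pack / consumption = 31387 / 156.4 = 200.7 km

200.7 km


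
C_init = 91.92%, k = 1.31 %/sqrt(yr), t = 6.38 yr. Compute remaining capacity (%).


sqrt(t) = sqrt(6.38) = 2.5259
C_final = 91.92 - 1.31 * 2.5259 = 88.61%

88.61%


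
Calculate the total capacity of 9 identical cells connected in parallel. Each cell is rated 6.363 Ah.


Parallel capacities add: 9 * 6.363 Ah = 57.267 Ah

57.267 Ah


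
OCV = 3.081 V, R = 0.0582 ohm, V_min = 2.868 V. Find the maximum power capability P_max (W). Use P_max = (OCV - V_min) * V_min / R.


P_max = (OCV - V_min) * V_min / R = (3.081 - 2.868) * 2.868 / 0.0582 = 0.213 * 2.868 / 0.0582 = 10.50 W

10.50 W


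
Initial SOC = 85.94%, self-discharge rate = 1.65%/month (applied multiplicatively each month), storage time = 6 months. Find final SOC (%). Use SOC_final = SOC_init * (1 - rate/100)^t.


Monthly retention factor = 1 - 1.65/100 = 0.9835
Over 6 months: factor^6 = 0.905
SOC_final = 85.94 * 0.905 = 77.78%

77.78%


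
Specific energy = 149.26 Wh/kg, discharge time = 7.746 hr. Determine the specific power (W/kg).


P_specific = E / t = 149.26 / 7.746 = 19.27 W/kg

19.27 W/kg


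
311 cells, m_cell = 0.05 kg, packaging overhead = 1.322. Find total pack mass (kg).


m_pack = n * m_cell * overhead = 311 * 0.05 * 1.322 = 20.56 kg

20.56 kg


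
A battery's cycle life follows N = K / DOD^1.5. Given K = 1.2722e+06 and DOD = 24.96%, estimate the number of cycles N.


Step 1: DOD^1.5 = 24.96^1.5 = 124.7
Step 2: N = 1.2722e+06 / 124.7 = 10200 cycles

10200 cycles


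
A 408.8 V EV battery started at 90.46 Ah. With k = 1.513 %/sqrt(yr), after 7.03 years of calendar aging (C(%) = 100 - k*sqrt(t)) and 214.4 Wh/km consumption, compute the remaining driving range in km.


Step 1: capacity retention = 100 - 1.513 * sqrt(7.03) = 100 - 1.513 * 2.6514 = 95.988%
Step 2: C_now = 90.46 * 95.988/100 = 86.831 Ah
Step 3: E_pack = V * C_now = 408.8 * 86.831 = 35497 Wh
Step 4: range = E_pack / consumption = 35497 / 214.4 = 165.6 km

165.6 km


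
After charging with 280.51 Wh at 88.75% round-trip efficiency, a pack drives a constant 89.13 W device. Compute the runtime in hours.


Step 1: E_discharge = eta/100 * E_charge = 88.75/100 * 280.51 = 248.95 Wh
Step 2: t = E_discharge / P = 248.95 / 89.13 = 2.793 hr

2.793 hr


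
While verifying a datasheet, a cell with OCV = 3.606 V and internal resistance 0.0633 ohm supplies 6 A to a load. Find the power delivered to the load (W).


Step 1: V_terminal = OCV - I*R = 3.606 - 6 * 0.0633 = 3.2262 V
Step 2: P_out = V_terminal * I = 3.2262 * 6 = 19.36 W

19.36 W


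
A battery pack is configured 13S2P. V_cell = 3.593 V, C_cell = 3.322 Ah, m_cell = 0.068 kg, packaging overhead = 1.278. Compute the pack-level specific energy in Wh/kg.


Step 1: V_pack = 13 * 3.593 = 46.709 V
Step 2: C_pack = 2 * 3.322 = 6.644 Ah
Step 3: E_pack = V_pack * C_pack = 46.709 * 6.644 = 310.33 Wh
Step 4: m_pack = 13 * 2 * 0.068 * 1.278 = 2.2595 kg
Step 5: ED = E_pack / m_pack = 310.33 / 2.2595 = 137.3 Wh/kg

137.3 Wh/kg


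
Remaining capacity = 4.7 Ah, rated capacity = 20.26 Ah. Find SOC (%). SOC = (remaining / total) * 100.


SOC = (remaining / total) * 100 = (4.7 / 20.26) * 100 = 23.20%

23.20%


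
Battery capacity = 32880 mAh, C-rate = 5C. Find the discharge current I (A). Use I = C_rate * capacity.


Convert: capacity = 32880 mAh = 32.88 Ah
At 5C: I = 5 * 32.88 Ah = 164.4 A

164.4 A


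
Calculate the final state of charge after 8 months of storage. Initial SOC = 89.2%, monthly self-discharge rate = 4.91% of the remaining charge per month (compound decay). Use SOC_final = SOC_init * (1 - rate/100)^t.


Monthly retention factor = 1 - 4.91/100 = 0.9509
Over 8 months: factor^8 = 0.66847
SOC_final = 89.2 * 0.66847 = 59.63%

59.63%


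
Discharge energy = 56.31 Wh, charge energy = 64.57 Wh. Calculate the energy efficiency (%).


eta_e = E_dis / E_chg * 100 = 56.31 / 64.57 * 100 = 87.21%

87.21%


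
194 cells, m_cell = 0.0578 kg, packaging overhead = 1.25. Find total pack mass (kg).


Cell mass sum = 194 * 0.0578 = 11.213 kg
With overhead 1.25: m_pack = 11.213 * 1.25 = 14.02 kg

14.02 kg


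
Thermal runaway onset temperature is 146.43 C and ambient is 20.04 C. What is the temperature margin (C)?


Safety margin = 146.43 C - 20.04 C = 126.39 C

126.39 C


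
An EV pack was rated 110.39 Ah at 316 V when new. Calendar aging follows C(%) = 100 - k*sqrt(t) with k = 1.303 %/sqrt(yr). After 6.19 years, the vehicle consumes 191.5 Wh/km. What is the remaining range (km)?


Step 1: capacity retention = 100 - 1.303 * sqrt(6.19) = 100 - 1.303 * 2.488 = 96.758%
Step 2: C_now = 110.39 * 96.758/100 = 106.81 Ah
Step 3: E_pack = V * C_now = 316 * 106.81 = 33752 Wh
Step 4: range = E_pack / consumption = 33752 / 191.5 = 176.3 km

176.3 km


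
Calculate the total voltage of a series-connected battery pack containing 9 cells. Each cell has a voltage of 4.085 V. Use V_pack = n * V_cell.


Series voltages add: 9 * 4.085 V = 36.765 V

36.765 V


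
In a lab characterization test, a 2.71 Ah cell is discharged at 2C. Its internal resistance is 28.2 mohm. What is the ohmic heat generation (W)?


Convert: R = 28.2 mohm = 0.0282 ohm
Step 1: I = C_rate * capacity = 2 * 2.71 = 5.42 A
Step 2: Q = I^2 * R = 5.42^2 * 0.0282 = 29.376 * 0.0282 = 0.8284 W

0.8284 W


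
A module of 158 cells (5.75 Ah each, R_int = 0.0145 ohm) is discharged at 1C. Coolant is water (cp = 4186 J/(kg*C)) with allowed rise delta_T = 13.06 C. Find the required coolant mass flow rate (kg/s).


Step 1: I = 1 * 5.75 = 5.75 A
Step 2: Q_cell = I^2 * R = 5.75^2 * 0.0145 = 0.47941 W
Step 3: Q_total = 158 * 0.47941 = 75.747 W
Step 4: m_dot = Q_total / (cp * dT) = 75.747 / (4186 * 13.06) = 0.001386 kg/s

0.001386 kg/s


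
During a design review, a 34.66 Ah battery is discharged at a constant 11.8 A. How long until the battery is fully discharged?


Runtime = 34.66 Ah / 11.8 A = 2.937 hr

2.937 hr


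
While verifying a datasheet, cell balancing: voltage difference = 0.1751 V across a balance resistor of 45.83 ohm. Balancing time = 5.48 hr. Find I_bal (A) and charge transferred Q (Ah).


I_bal = dV / R = 0.1751 / 45.83 = 0.0038206 A
Q = I_bal * t = 0.0038206 * 5.48 = 0.02094 Ah

I=0.0038206 A, Q=0.02094 Ah


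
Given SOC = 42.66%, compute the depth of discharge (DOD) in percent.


Complement of SOC: DOD = 100% - 42.66% = 57.34%

57.34%


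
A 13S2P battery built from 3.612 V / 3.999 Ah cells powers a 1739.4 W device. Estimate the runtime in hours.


Step 1: E_pack = Ns * V_cell * Np * C_cell = 13 * 3.612 * 2 * 3.999 = 375.55 Wh
Step 2: t = E_pack / P = 375.55 / 1739.4 = 0.2159 hr

0.2159 hr


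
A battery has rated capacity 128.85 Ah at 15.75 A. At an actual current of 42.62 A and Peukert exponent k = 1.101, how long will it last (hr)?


Step 1: t_rated = C / I_rated = 128.85 / 15.75 = 8.181 hr
Step 2: ratio = 15.75 / 42.62 = 0.36954
Step 3: ratio^k = 0.36954^1.101 = 0.33419
Step 4: t = t_rated * ratio^k = 8.181 * 0.33419 = 2.734 hr

2.734 hr


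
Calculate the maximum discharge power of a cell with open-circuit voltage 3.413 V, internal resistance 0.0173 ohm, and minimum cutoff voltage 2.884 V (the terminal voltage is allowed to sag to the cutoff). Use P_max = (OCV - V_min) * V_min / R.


P_max = (OCV - V_min) * V_min / R = (3.413 - 2.884) * 2.884 / 0.0173 = 0.529 * 2.884 / 0.0173 = 88.19 W

88.19 W


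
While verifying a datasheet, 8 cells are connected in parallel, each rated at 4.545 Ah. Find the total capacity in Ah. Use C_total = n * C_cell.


Parallel capacities add: 8 * 4.545 Ah = 36.36 Ah

36.36 Ah


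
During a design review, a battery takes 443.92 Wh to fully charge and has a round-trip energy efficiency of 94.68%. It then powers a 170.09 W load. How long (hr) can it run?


Step 1: E_discharge = eta/100 * E_charge = 94.68/100 * 443.92 = 420.3 Wh
Step 2: t = E_discharge / P = 420.3 / 170.09 = 2.471 hr

2.471 hr


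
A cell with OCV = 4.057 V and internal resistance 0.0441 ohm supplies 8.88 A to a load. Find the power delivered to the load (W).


Step 1: V_terminal = OCV - I*R = 4.057 - 8.88 * 0.0441 = 3.6654 V
Step 2: P_out = V_terminal * I = 3.6654 * 8.88 = 32.55 W

32.55 W


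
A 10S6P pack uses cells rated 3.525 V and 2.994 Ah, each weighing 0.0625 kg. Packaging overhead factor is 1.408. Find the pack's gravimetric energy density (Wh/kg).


Step 1: V_pack = 10 * 3.525 = 35.25 V
Step 2: C_pack = 6 * 2.994 = 17.964 Ah
Step 3: E_pack = V_pack * C_pack = 35.25 * 17.964 = 633.23 Wh
Step 4: m_pack = 10 * 6 * 0.0625 * 1.408 = 5.28 kg
Step 5: ED = E_pack / m_pack = 633.23 / 5.28 = 119.9 Wh/kg

119.9 Wh/kg


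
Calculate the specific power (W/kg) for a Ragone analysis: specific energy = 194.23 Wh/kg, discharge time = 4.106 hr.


P_specific = E / t = 194.23 / 4.106 = 47.30 W/kg

47.30 W/kg


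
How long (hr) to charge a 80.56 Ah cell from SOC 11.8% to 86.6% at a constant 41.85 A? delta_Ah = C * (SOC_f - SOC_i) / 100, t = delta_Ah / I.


Step 1: dSOC = 86.6% - 11.8% = 74.8%
Step 2: delta_Ah = 80.56 * 74.8 / 100 = 60.259 Ah
Step 3: t = 60.259 / 41.85 = 1.440 hr

1.440 hr


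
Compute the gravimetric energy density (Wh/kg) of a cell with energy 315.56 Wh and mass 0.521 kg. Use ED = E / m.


ED = E / m = 315.56 / 0.521 = 605.7 Wh/kg

605.7 Wh/kg


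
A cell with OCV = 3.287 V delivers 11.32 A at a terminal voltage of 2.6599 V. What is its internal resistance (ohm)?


R = (OCV - V) / I = (3.287 - 2.6599) / 11.32 = 0.05540 ohm

0.05540 ohm


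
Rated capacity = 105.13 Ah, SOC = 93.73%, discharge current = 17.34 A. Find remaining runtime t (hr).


Step 1: remaining = SOC/100 * C_total = 93.73/100 * 105.13 = 98.538 Ah
Step 2: t = remaining / I = 98.538 / 17.34 = 5.683 hr

5.683 hr


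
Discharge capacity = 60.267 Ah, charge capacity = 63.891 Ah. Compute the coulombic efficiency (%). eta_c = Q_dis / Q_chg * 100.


eta_c = Q_dis / Q_chg * 100 = 60.267 / 63.891 * 100 = 94.33%

94.33%


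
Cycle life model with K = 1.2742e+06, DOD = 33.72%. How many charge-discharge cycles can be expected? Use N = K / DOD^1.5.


DOD^1.5 = 195.81
N = K / DOD^1.5 = 1.2742e+06 / 195.81 = 6507

6507 cycles


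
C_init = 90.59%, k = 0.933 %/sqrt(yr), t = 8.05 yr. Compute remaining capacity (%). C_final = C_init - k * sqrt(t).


Step 1: sqrt(8.05 yr) = 2.8373
Step 2: drop = 0.933 * 2.8373 = 2.6472
Step 3: C_final = 90.59 - 2.6472 = 87.94%

87.94%


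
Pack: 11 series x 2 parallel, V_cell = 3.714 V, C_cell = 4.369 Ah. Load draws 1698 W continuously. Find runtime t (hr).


Step 1: E_pack = Ns * V_cell * Np * C_cell = 11 * 3.714 * 2 * 4.369 = 356.98 Wh
Step 2: t = E_pack / P = 356.98 / 1698 = 0.2102 hr

0.2102 hr


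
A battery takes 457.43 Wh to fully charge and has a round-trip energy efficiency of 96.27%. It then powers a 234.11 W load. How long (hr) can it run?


Step 1: E_discharge = eta/100 * E_charge = 96.27/100 * 457.43 = 440.37 Wh
Step 2: t = E_discharge / P = 440.37 / 234.11 = 1.881 hr

1.881 hr


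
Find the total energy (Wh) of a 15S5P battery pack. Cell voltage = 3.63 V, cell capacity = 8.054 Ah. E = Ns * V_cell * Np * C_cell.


V_pack = 15 * 3.63 = 54.45 V
C_pack = 5 * 8.054 = 40.27 Ah
E = V_pack * C_pack = 54.45 * 40.27 = 2193 Wh

2193 Wh


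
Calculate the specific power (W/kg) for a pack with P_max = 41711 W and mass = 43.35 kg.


Specific power = 41711 W / 43.35 kg = 962.2 W/kg

962.2 W/kg


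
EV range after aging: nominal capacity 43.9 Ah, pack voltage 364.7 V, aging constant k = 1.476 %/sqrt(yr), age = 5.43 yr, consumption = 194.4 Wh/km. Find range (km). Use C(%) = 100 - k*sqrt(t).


Step 1: capacity retention = 100 - 1.476 * sqrt(5.43) = 100 - 1.476 * 2.3302 = 96.561%
Step 2: C_now = 43.9 * 96.561/100 = 42.39 Ah
Step 3: E_pack = V * C_now = 364.7 * 42.39 = 15460 Wh
Step 4: range = E_pack / consumption = 15460 / 194.4 = 79.53 km

79.53 km


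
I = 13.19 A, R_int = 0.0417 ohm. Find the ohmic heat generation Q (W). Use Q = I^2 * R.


Q = I^2 * R = 13.19^2 * 0.0417 = 7.255 W

7.255 W


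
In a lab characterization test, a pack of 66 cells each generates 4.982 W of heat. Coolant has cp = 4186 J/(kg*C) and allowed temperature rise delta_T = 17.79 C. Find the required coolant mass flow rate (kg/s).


Q_total = 66 * 4.982 = 328.81 W
m_dot = Q_total / (cp * dT) = 328.81 / (4186 * 17.79) = 0.004415 kg/s

0.004415 kg/s


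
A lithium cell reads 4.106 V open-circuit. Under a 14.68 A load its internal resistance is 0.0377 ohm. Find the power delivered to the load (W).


Step 1: V_terminal = OCV - I*R = 4.106 - 14.68 * 0.0377 = 3.5526 V
Step 2: P_out = V_terminal * I = 3.5526 * 14.68 = 52.15 W

52.15 W


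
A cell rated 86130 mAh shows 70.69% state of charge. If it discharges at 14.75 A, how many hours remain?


Convert: C_total = 86130 mAh = 86.13 Ah
Step 1: remaining = SOC/100 * C_total = 70.69/100 * 86.13 = 60.885 Ah
Step 2: t = remaining / I = 60.885 / 14.75 = 4.128 hr

4.128 hr


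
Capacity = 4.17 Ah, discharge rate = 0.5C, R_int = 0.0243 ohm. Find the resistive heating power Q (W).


Step 1: I = C_rate * capacity = 0.5 * 4.17 = 2.085 A
Step 2: Q = I^2 * R = 2.085^2 * 0.0243 = 4.3472 * 0.0243 = 0.1056 W

0.1056 W


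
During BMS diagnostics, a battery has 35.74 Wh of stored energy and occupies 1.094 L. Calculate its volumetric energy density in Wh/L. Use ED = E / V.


Volumetric ED = 35.74 Wh / 1.094 L = 32.67 Wh/L

32.67 Wh/L


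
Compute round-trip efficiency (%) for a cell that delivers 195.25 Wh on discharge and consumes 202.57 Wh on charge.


Round-trip efficiency = 195.25/202.57 * 100% = 96.39%

96.39%


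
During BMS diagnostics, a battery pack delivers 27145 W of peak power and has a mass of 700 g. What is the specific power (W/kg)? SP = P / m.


Convert: m = 700 g = 0.7 kg
Specific power = 27145 W / 0.7 kg = 38780 W/kg

38780 W/kg


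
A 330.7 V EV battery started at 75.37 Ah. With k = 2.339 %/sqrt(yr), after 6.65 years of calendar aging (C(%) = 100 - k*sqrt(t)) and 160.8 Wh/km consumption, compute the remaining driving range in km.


Step 1: capacity retention = 100 - 2.339 * sqrt(6.65) = 100 - 2.339 * 2.5788 = 93.968%
Step 2: C_now = 75.37 * 93.968/100 = 70.824 Ah
Step 3: E_pack = V * C_now = 330.7 * 70.824 = 23421 Wh
Step 4: range = E_pack / consumption = 23421 / 160.8 = 145.7 km

145.7 km


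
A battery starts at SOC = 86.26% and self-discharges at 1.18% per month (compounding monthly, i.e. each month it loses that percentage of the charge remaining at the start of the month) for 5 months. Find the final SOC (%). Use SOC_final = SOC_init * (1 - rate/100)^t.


decay = (1 - 1.18/100)^5 = 0.94238
SOC_final = 86.26 * 0.94238 = 81.29%

81.29%


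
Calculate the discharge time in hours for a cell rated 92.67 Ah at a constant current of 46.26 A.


t = capacity / current = 92.67 / 46.26 = 2.003 hr

2.003 hr


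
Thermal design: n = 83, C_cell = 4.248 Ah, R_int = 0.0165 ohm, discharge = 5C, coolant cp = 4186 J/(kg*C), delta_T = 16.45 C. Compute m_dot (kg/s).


Step 1: I = 5 * 4.248 = 21.24 A
Step 2: Q_cell = I^2 * R = 21.24^2 * 0.0165 = 7.4438 W
Step 3: Q_total = 83 * 7.4438 = 617.84 W
Step 4: m_dot = Q_total / (cp * dT) = 617.84 / (4186 * 16.45) = 0.008972 kg/s

0.008972 kg/s


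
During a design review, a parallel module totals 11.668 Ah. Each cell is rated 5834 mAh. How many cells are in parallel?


Convert: C_cell = 5834 mAh = 5.834 Ah
n = C_total / C_cell = 11.668 / 5.834 = 2

2


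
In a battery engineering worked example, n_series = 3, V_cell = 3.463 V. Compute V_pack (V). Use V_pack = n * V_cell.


V_pack = n * V_cell = 3 * 3.463 = 10.389 V

10.389 V


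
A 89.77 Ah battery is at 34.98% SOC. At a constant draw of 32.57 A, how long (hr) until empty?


Step 1: remaining = SOC/100 * C_total = 34.98/100 * 89.77 = 31.402 Ah
Step 2: t = remaining / I = 31.402 / 32.57 = 0.9641 hr

0.9641 hr


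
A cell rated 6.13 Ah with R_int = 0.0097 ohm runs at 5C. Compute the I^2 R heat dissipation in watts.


Step 1: I = C_rate * capacity = 5 * 6.13 = 30.65 A
Step 2: Q = I^2 * R = 30.65^2 * 0.0097 = 939.42 * 0.0097 = 9.112 W

9.112 W


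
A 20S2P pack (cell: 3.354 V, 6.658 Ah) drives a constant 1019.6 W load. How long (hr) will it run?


Step 1: E_pack = Ns * V_cell * Np * C_cell = 20 * 3.354 * 2 * 6.658 = 893.24 Wh
Step 2: t = E_pack / P = 893.24 / 1019.6 = 0.8761 hr

0.8761 hr


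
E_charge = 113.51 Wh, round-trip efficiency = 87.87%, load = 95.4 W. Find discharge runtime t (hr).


Step 1: E_discharge = eta/100 * E_charge = 87.87/100 * 113.51 = 99.741 Wh
Step 2: t = E_discharge / P = 99.741 / 95.4 = 1.046 hr

1.046 hr


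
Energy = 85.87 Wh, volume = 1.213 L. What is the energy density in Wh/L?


ED = E / V = 85.87 / 1.213 = 70.79 Wh/L

70.79 Wh/L


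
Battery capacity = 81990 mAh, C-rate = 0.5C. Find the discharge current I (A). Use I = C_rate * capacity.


Convert: capacity = 81990 mAh = 81.99 Ah
At 0.5C: I = 0.5 * 81.99 Ah = 40.995 A

40.995 A


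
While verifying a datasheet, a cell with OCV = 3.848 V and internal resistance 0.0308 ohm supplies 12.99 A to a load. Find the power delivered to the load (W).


Step 1: V_terminal = OCV - I*R = 3.848 - 12.99 * 0.0308 = 3.4479 V
Step 2: P_out = V_terminal * I = 3.4479 * 12.99 = 44.79 W

44.79 W


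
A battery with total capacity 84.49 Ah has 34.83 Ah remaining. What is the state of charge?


SOC% = 34.83 / 84.49 * 100 = 41.22%

41.22%


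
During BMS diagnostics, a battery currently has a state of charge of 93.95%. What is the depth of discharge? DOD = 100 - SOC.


DOD = 100 - SOC = 100 - 93.95 = 6.05%

6.05%


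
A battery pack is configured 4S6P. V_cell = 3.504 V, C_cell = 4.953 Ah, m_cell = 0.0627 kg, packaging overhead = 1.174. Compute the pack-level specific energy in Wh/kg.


Step 1: V_pack = 4 * 3.504 = 14.016 V
Step 2: C_pack = 6 * 4.953 = 29.718 Ah
Step 3: E_pack = V_pack * C_pack = 14.016 * 29.718 = 416.53 Wh
Step 4: m_pack = 4 * 6 * 0.0627 * 1.174 = 1.7666 kg
Step 5: ED = E_pack / m_pack = 416.53 / 1.7666 = 235.8 Wh/kg

235.8 Wh/kg


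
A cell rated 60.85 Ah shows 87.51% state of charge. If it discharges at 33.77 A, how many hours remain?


Step 1: remaining = SOC/100 * C_total = 87.51/100 * 60.85 = 53.25 Ah
Step 2: t = remaining / I = 53.25 / 33.77 = 1.577 hr

1.577 hr


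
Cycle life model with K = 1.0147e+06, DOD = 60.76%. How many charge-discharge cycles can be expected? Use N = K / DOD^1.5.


Step 1: DOD^1.5 = 60.76^1.5 = 473.62
Step 2: N = 1.0147e+06 / 473.62 = 2142 cycles

2142 cycles


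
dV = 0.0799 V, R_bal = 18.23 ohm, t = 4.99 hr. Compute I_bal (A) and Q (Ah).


I_bal = dV / R = 0.0799 / 18.23 = 0.0043829 A
Q = I_bal * t = 0.0043829 * 4.99 = 0.02187 Ah

I=0.0043829 A, Q=0.02187 Ah


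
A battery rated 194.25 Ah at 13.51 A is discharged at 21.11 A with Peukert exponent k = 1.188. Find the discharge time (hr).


t_rated = C / I_rated = 194.25 / 13.51 = 14.378 hr
(I_rated/I)^k = (0.63998)^1.188 = 0.58847
t = t_rated * (I_rated/I)^k = 14.378 * 0.58847 = 8.461 hr

8.461 hr


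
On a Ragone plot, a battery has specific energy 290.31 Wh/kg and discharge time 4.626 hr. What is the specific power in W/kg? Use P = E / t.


Specific power = 290.31 Wh/kg / 4.626 hr = 62.76 W/kg

62.76 W/kg


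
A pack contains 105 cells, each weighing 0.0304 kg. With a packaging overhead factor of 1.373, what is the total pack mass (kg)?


m_pack = n * m_cell * overhead = 105 * 0.0304 * 1.373 = 4.383 kg

4.383 kg


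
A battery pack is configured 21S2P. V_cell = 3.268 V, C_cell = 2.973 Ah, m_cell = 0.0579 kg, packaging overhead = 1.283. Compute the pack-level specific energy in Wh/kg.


Step 1: V_pack = 21 * 3.268 = 68.628 V
Step 2: C_pack = 2 * 2.973 = 5.946 Ah
Step 3: E_pack = V_pack * C_pack = 68.628 * 5.946 = 408.06 Wh
Step 4: m_pack = 21 * 2 * 0.0579 * 1.283 = 3.12 kg
Step 5: ED = E_pack / m_pack = 408.06 / 3.12 = 130.8 Wh/kg

130.8 Wh/kg


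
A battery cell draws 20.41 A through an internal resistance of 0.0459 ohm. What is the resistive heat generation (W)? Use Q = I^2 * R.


Q = I^2 * R = 20.41^2 * 0.0459 = 19.12 W

19.12 W


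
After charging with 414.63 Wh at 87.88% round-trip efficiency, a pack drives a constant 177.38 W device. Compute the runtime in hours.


Step 1: E_discharge = eta/100 * E_charge = 87.88/100 * 414.63 = 364.38 Wh
Step 2: t = E_discharge / P = 364.38 / 177.38 = 2.054 hr

2.054 hr


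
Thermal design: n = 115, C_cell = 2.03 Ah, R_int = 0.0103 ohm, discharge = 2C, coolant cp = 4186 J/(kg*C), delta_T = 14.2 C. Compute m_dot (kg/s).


Step 1: I = 2 * 2.03 = 4.06 A
Step 2: Q_cell = I^2 * R = 4.06^2 * 0.0103 = 0.16978 W
Step 3: Q_total = 115 * 0.16978 = 19.525 W
Step 4: m_dot = Q_total / (cp * dT) = 19.525 / (4186 * 14.2) = 3.285e-04 kg/s

3.285e-04 kg/s


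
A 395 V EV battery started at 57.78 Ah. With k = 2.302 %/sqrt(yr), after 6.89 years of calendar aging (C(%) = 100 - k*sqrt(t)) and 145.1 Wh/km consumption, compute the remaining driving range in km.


Step 1: capacity retention = 100 - 2.302 * sqrt(6.89) = 100 - 2.302 * 2.6249 = 93.957%
Step 2: C_now = 57.78 * 93.957/100 = 54.288 Ah
Step 3: E_pack = V * C_now = 395 * 54.288 = 21444 Wh
Step 4: range = E_pack / consumption = 21444 / 145.1 = 147.8 km

147.8 km


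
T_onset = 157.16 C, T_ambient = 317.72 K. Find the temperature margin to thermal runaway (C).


Convert: T_ambient = 317.72 K = 44.57 C
margin = 157.16 - 44.57 = 112.59 C

112.59 C


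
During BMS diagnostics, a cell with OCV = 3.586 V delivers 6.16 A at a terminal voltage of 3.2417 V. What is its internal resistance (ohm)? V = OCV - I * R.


R = (OCV - V) / I = (3.586 - 3.2417) / 6.16 = 0.05589 ohm

0.05589 ohm


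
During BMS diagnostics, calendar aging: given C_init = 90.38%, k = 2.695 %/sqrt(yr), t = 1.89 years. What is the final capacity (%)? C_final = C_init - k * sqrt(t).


sqrt(t) = sqrt(1.89) = 1.3748
C_final = 90.38 - 2.695 * 1.3748 = 86.67%

86.67%


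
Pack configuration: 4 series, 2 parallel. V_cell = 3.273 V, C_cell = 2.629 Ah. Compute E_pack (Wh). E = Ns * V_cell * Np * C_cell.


V_pack = 4 * 3.273 = 13.092 V
C_pack = 2 * 2.629 = 5.258 Ah
E = V_pack * C_pack = 13.092 * 5.258 = 68.84 Wh

68.84 Wh


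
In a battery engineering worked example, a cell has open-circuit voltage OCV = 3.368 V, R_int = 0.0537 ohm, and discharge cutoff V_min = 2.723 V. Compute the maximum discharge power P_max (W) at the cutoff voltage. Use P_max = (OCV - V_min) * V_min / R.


P_max = (OCV - V_min) * V_min / R = (3.368 - 2.723) * 2.723 / 0.0537 = 0.645 * 2.723 / 0.0537 = 32.71 W

32.71 W


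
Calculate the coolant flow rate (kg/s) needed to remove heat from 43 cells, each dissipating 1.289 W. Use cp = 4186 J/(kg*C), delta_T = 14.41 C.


Q_total = 43 * 1.289 = 55.427 W
m_dot = Q_total / (cp * dT) = 55.427 / (4186 * 14.41) = 9.189e-04 kg/s

9.189e-04 kg/s


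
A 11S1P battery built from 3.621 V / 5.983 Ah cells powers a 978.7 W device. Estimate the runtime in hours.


Step 1: E_pack = Ns * V_cell * Np * C_cell = 11 * 3.621 * 1 * 5.983 = 238.31 Wh
Step 2: t = E_pack / P = 238.31 / 978.7 = 0.2435 hr

0.2435 hr


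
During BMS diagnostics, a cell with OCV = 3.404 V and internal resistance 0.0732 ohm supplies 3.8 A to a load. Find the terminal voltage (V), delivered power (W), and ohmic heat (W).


Step 1: V_terminal = OCV - I*R = 3.404 - 3.8 * 0.0732 = 3.1258 V
Step 2: P_out = V_terminal * I = 3.1258 * 3.8 = 11.88 W
Step 3: Q = I^2 * R = 3.8^2 * 0.0732 = 1.057 W

V=3.1258 V, P=11.88 W, Q=1.057 W


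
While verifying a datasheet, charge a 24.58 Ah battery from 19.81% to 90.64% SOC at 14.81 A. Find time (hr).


delta_Ah = 24.58 * (90.64 - 19.81) / 100 = 17.41 Ah
t = delta_Ah / I = 17.41 / 14.81 = 1.176 hr

1.176 hr


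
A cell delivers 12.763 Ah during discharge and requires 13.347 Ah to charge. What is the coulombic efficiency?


Coulombic efficiency = 12.763/13.347 * 100% = 95.62%

95.62%


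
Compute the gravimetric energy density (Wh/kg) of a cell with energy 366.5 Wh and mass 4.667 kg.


ED = E / m = 366.5 / 4.667 = 78.53 Wh/kg

78.53 Wh/kg


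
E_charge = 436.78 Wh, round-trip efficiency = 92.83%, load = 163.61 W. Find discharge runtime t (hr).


Step 1: E_discharge = eta/100 * E_charge = 92.83/100 * 436.78 = 405.46 Wh
Step 2: t = E_discharge / P = 405.46 / 163.61 = 2.478 hr

2.478 hr


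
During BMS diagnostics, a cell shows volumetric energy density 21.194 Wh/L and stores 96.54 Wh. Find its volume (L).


V = E / ED = 96.54 / 21.194 = 4.555 L

4.555 L


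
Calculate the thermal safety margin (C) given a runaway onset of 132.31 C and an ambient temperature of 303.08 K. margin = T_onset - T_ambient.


Convert: T_ambient = 303.08 K = 29.93 C
margin = 132.31 - 29.93 = 102.38 C

102.38 C


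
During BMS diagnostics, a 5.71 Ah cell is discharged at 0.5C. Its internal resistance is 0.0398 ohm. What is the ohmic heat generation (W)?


Step 1: I = C_rate * capacity = 0.5 * 5.71 = 2.855 A
Step 2: Q = I^2 * R = 2.855^2 * 0.0398 = 8.151 * 0.0398 = 0.3244 W

0.3244 W


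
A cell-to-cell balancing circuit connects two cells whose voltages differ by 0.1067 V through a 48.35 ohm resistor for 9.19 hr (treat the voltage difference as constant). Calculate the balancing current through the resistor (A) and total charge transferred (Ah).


First, Ohm's law: I_bal = 0.1067 V / 48.35 ohm = 0.0022068 A
Then Q = I * t = 0.0022068 A * 9.19 hr = 0.02028 Ah

I=0.0022068 A, Q=0.02028 Ah


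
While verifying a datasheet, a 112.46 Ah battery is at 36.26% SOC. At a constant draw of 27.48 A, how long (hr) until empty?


Step 1: remaining = SOC/100 * C_total = 36.26/100 * 112.46 = 40.778 Ah
Step 2: t = remaining / I = 40.778 / 27.48 = 1.484 hr

1.484 hr


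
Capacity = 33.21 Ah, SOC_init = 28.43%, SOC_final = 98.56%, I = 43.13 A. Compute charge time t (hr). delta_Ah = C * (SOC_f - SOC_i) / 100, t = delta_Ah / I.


delta_Ah = 33.21 * (98.56 - 28.43) / 100 = 23.29 Ah
t = delta_Ah / I = 23.29 / 43.13 = 0.5400 hr

0.5400 hr


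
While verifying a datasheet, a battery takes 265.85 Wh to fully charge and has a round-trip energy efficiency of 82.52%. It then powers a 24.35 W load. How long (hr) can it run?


Step 1: E_discharge = eta/100 * E_charge = 82.52/100 * 265.85 = 219.38 Wh
Step 2: t = E_discharge / P = 219.38 / 24.35 = 9.009 hr

9.009 hr


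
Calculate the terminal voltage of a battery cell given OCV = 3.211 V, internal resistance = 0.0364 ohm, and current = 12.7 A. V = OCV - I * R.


V = OCV - I*R = 3.211 - 12.7 * 0.0364 = 2.749 V

2.749 V


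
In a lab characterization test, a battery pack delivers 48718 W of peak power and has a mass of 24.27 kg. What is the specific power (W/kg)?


Specific power = 48718 W / 24.27 kg = 2007 W/kg

2007 W/kg


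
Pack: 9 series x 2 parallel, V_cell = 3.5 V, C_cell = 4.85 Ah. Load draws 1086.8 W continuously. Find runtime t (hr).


Step 1: E_pack = Ns * V_cell * Np * C_cell = 9 * 3.5 * 2 * 4.85 = 305.55 Wh
Step 2: t = E_pack / P = 305.55 / 1086.8 = 0.2811 hr

0.2811 hr


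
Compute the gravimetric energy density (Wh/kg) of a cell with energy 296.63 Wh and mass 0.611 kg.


Specific energy = 296.63 Wh / 0.611 kg = 485.5 Wh/kg

485.5 Wh/kg


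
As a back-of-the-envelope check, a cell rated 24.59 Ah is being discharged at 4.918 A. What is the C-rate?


Rearranging: C_rate = 4.918 / 24.59 = 0.2C

0.2C


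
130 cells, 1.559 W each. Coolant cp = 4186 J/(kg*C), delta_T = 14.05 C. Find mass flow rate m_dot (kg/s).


Step 1: Total heat Q = 130 * 1.559 W = 202.67 W
Step 2: denom = cp * dT = 4186 * 14.05 = 58813
Step 3: m_dot = 202.67 / 58813 = 0.003446 kg/s

0.003446 kg/s


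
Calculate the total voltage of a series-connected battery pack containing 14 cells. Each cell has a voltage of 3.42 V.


Series voltages add: 14 * 3.42 V = 47.88 V

47.88 V


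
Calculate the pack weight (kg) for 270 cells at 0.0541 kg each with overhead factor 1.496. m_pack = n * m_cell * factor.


m_pack = n * m_cell * overhead = 270 * 0.0541 * 1.496 = 21.85 kg

21.85 kg


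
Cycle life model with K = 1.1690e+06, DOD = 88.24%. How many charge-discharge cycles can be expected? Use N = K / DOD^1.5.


Step 1: DOD^1.5 = 88.24^1.5 = 828.89
Step 2: N = 1.1690e+06 / 828.89 = 1410 cycles

1410 cycles


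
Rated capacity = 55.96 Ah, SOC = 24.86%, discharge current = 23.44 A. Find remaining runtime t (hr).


Step 1: remaining = SOC/100 * C_total = 24.86/100 * 55.96 = 13.912 Ah
Step 2: t = remaining / I = 13.912 / 23.44 = 0.5935 hr

0.5935 hr


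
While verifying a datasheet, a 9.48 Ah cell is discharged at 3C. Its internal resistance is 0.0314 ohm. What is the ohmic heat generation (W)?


Step 1: I = C_rate * capacity = 3 * 9.48 = 28.44 A
Step 2: Q = I^2 * R = 28.44^2 * 0.0314 = 808.83 * 0.0314 = 25.40 W

25.40 W


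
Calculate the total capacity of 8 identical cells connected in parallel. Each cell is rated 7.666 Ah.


Parallel capacities add: 8 * 7.666 Ah = 61.328 Ah

61.328 Ah


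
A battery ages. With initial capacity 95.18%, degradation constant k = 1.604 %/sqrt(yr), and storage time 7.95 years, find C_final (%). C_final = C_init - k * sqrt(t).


Step 1: sqrt(7.95 yr) = 2.8196
Step 2: drop = 1.604 * 2.8196 = 4.5226
Step 3: C_final = 95.18 - 4.5226 = 90.66%

90.66%


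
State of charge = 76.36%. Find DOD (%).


DOD = 100 - SOC = 100 - 76.36 = 23.64%

23.64%


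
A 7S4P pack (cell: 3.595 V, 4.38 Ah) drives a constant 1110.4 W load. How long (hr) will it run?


Step 1: E_pack = Ns * V_cell * Np * C_cell = 7 * 3.595 * 4 * 4.38 = 440.89 Wh
Step 2: t = E_pack / P = 440.89 / 1110.4 = 0.3971 hr

0.3971 hr


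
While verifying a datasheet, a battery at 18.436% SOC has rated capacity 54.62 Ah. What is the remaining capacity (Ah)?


remaining = SOC / 100 * total = 18.436 / 100 * 54.62 = 10.07 Ah

10.07 Ah


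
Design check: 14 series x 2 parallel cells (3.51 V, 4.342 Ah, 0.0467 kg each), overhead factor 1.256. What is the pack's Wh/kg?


Step 1: V_pack = 14 * 3.51 = 49.14 V
Step 2: C_pack = 2 * 4.342 = 8.684 Ah
Step 3: E_pack = V_pack * C_pack = 49.14 * 8.684 = 426.73 Wh
Step 4: m_pack = 14 * 2 * 0.0467 * 1.256 = 1.6423 kg
Step 5: ED = E_pack / m_pack = 426.73 / 1.6423 = 259.8 Wh/kg

259.8 Wh/kg


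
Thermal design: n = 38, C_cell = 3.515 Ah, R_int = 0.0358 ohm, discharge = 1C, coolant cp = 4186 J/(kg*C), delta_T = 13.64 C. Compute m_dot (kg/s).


Step 1: I = 1 * 3.515 = 3.515 A
Step 2: Q_cell = I^2 * R = 3.515^2 * 0.0358 = 0.44232 W
Step 3: Q_total = 38 * 0.44232 = 16.808 W
Step 4: m_dot = Q_total / (cp * dT) = 16.808 / (4186 * 13.64) = 2.944e-04 kg/s

2.944e-04 kg/s


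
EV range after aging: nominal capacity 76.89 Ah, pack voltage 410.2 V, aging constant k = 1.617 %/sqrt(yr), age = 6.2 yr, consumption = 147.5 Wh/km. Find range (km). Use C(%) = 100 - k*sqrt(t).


Step 1: capacity retention = 100 - 1.617 * sqrt(6.2) = 100 - 1.617 * 2.49 = 95.974%
Step 2: C_now = 76.89 * 95.974/100 = 73.794 Ah
Step 3: E_pack = V * C_now = 410.2 * 73.794 = 30270 Wh
Step 4: range = E_pack / consumption = 30270 / 147.5 = 205.2 km

205.2 km


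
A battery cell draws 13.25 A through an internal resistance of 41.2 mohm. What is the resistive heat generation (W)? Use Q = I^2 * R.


Convert: R = 41.2 mohm = 0.0412 ohm
I^2 = 175.56
Q = 175.56 * 0.0412 = 7.233 W

7.233 W


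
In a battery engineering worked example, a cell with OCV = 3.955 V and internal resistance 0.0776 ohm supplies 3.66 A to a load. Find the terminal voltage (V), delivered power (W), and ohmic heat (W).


Step 1: V_terminal = OCV - I*R = 3.955 - 3.66 * 0.0776 = 3.671 V
Step 2: P_out = V_terminal * I = 3.671 * 3.66 = 13.44 W
Step 3: Q = I^2 * R = 3.66^2 * 0.0776 = 1.039 W

V=3.671 V, P=13.44 W, Q=1.039 W


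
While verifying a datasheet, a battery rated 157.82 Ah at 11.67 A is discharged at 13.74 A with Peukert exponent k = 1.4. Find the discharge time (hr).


Step 1: t_rated = C / I_rated = 157.82 / 11.67 = 13.524 hr
Step 2: ratio = 11.67 / 13.74 = 0.84934
Step 3: ratio^k = 0.84934^1.4 = 0.79564
Step 4: t = t_rated * ratio^k = 13.524 * 0.79564 = 10.76 hr

10.76 hr


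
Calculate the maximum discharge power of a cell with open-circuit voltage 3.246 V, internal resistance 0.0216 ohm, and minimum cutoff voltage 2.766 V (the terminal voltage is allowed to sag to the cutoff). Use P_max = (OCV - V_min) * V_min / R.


P_max = (OCV - V_min) * V_min / R = (3.246 - 2.766) * 2.766 / 0.0216 = 0.48 * 2.766 / 0.0216 = 61.47 W

61.47 W


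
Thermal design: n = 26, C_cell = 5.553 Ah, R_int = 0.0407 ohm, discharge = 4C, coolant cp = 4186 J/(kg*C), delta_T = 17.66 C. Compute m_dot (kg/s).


Step 1: I = 4 * 5.553 = 22.212 A
Step 2: Q_cell = I^2 * R = 22.212^2 * 0.0407 = 20.08 W
Step 3: Q_total = 26 * 20.08 = 522.08 W
Step 4: m_dot = Q_total / (cp * dT) = 522.08 / (4186 * 17.66) = 0.007062 kg/s

0.007062 kg/s


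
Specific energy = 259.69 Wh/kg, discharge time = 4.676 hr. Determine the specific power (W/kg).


P_specific = E / t = 259.69 / 4.676 = 55.54 W/kg

55.54 W/kg


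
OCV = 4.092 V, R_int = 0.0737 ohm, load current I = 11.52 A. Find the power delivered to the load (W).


Step 1: V_terminal = OCV - I*R = 4.092 - 11.52 * 0.0737 = 3.243 V
Step 2: P_out = V_terminal * I = 3.243 * 11.52 = 37.36 W

37.36 W


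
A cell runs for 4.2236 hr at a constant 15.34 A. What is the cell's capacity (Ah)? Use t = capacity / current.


C = I * t = 15.34 * 4.2236 = 64.79 Ah

64.79 Ah


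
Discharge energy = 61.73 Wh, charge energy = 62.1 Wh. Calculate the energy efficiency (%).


eta_e = E_dis / E_chg * 100 = 61.73 / 62.1 * 100 = 99.40%

99.40%


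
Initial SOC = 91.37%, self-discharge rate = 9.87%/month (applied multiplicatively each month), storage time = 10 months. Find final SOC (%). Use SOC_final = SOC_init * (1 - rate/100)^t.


Monthly retention factor = 1 - 9.87/100 = 0.9013
Over 10 months: factor^10 = 0.35375
SOC_final = 91.37 * 0.35375 = 32.32%

32.32%


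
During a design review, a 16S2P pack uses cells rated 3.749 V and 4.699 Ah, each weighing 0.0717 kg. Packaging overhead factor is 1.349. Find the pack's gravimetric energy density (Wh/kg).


Step 1: V_pack = 16 * 3.749 = 59.984 V
Step 2: C_pack = 2 * 4.699 = 9.398 Ah
Step 3: E_pack = V_pack * C_pack = 59.984 * 9.398 = 563.73 Wh
Step 4: m_pack = 16 * 2 * 0.0717 * 1.349 = 3.0951 kg
Step 5: ED = E_pack / m_pack = 563.73 / 3.0951 = 182.1 Wh/kg

182.1 Wh/kg


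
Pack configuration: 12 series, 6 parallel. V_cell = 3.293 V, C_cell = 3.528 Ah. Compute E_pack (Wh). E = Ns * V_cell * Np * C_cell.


E = Ns * Vcell * Np * Ccell = 12 * 3.293 * 6 * 3.528 = 836.5 Wh

836.5 Wh


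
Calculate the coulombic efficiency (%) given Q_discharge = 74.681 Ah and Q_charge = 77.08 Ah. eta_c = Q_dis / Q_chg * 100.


eta_c = Q_dis / Q_chg * 100 = 74.681 / 77.08 * 100 = 96.89%

96.89%


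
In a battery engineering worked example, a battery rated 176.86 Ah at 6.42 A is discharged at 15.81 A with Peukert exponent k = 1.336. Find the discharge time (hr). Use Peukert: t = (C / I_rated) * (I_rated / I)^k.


t_rated = C / I_rated = 176.86 / 6.42 = 27.548 hr
(I_rated/I)^k = (0.40607)^1.336 = 0.29998
t = t_rated * (I_rated/I)^k = 27.548 * 0.29998 = 8.264 hr

8.264 hr


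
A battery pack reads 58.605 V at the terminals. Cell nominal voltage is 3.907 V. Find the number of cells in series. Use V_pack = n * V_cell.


n = V_pack / V_cell = 58.605 / 3.907 = 15

15


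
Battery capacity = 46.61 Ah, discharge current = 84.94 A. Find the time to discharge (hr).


Runtime = 46.61 Ah / 84.94 A = 0.5487 hr

0.5487 hr


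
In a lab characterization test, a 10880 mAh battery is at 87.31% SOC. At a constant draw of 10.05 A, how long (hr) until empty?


Convert: C_total = 10880 mAh = 10.88 Ah
Step 1: remaining = SOC/100 * C_total = 87.31/100 * 10.88 = 9.4993 Ah
Step 2: t = remaining / I = 9.4993 / 10.05 = 0.9452 hr

0.9452 hr


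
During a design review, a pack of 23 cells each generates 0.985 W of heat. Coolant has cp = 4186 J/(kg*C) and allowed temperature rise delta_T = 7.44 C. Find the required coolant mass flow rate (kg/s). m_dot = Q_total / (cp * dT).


Step 1: Total heat Q = 23 * 0.985 W = 22.655 W
Step 2: denom = cp * dT = 4186 * 7.44 = 31144
Step 3: m_dot = 22.655 / 31144 = 7.274e-04 kg/s

7.274e-04 kg/s


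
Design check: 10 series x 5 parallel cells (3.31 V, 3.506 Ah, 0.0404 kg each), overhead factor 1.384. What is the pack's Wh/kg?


Step 1: V_pack = 10 * 3.31 = 33.1 V
Step 2: C_pack = 5 * 3.506 = 17.53 Ah
Step 3: E_pack = V_pack * C_pack = 33.1 * 17.53 = 580.24 Wh
Step 4: m_pack = 10 * 5 * 0.0404 * 1.384 = 2.7957 kg
Step 5: ED = E_pack / m_pack = 580.24 / 2.7957 = 207.5 Wh/kg

207.5 Wh/kg


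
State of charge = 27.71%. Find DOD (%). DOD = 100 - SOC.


Complement of SOC: DOD = 100% - 27.71% = 72.29%

72.29%


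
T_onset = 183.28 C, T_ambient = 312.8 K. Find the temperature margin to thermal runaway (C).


Convert: T_ambient = 312.8 K = 39.65 C
margin = 183.28 - 39.65 = 143.63 C

143.63 C


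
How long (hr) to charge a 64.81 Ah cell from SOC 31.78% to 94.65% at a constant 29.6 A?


Step 1: dSOC = 94.65% - 31.78% = 62.87%
Step 2: delta_Ah = 64.81 * 62.87 / 100 = 40.746 Ah
Step 3: t = 40.746 / 29.6 = 1.377 hr

1.377 hr


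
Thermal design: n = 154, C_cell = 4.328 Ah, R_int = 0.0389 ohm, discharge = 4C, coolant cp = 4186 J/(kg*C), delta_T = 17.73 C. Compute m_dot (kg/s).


Step 1: I = 4 * 4.328 = 17.312 A
Step 2: Q_cell = I^2 * R = 17.312^2 * 0.0389 = 11.659 W
Step 3: Q_total = 154 * 11.659 = 1795.5 W
Step 4: m_dot = Q_total / (cp * dT) = 1795.5 / (4186 * 17.73) = 0.02419 kg/s

0.02419 kg/s


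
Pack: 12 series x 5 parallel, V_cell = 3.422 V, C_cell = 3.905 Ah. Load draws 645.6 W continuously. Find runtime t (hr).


Step 1: E_pack = Ns * V_cell * Np * C_cell = 12 * 3.422 * 5 * 3.905 = 801.77 Wh
Step 2: t = E_pack / P = 801.77 / 645.6 = 1.242 hr

1.242 hr


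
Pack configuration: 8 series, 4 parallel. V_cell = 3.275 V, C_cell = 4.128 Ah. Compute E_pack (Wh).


E = Ns * Vcell * Np * Ccell = 8 * 3.275 * 4 * 4.128 = 432.6 Wh

432.6 Wh


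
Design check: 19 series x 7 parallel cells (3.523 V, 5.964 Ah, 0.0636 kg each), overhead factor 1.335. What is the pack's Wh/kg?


Step 1: V_pack = 19 * 3.523 = 66.937 V
Step 2: C_pack = 7 * 5.964 = 41.748 Ah
Step 3: E_pack = V_pack * C_pack = 66.937 * 41.748 = 2794.5 Wh
Step 4: m_pack = 19 * 7 * 0.0636 * 1.335 = 11.292 kg
Step 5: ED = E_pack / m_pack = 2794.5 / 11.292 = 247.5 Wh/kg

247.5 Wh/kg


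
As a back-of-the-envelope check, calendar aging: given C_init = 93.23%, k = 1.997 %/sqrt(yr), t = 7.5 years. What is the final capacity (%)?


sqrt(t) = sqrt(7.5) = 2.7386
C_final = 93.23 - 1.997 * 2.7386 = 87.76%

87.76%
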